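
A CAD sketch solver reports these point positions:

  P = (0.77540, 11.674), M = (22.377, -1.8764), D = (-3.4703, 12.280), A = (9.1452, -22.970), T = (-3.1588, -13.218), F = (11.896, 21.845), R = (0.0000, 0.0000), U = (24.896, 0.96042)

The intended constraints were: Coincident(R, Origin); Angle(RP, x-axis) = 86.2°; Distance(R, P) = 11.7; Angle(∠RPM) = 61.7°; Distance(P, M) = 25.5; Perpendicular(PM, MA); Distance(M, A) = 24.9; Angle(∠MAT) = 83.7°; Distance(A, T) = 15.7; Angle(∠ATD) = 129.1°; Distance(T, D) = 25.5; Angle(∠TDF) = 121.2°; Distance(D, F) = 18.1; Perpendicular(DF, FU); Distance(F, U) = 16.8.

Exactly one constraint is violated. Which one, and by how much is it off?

Distance(F, U) = 16.8 — off by 7.80.

R = (0.00, 0.00) ✓; RP at 86.20° ✓; |RP| = 11.70 ✓; ∠RPM = 61.70° ✓; |PM| = 25.50 ✓; ∠(PM, MA) = 90.00° ✓; |MA| = 24.90 ✓; ∠MAT = 83.70° ✓; |AT| = 15.70 ✓; ∠ATD = 129.1° ✓; |TD| = 25.50 ✓; ∠TDF = 121.2° ✓; |DF| = 18.10 ✓; ∠(DF, FU) = 90.00° ✓; |FU| = 24.60 ✗.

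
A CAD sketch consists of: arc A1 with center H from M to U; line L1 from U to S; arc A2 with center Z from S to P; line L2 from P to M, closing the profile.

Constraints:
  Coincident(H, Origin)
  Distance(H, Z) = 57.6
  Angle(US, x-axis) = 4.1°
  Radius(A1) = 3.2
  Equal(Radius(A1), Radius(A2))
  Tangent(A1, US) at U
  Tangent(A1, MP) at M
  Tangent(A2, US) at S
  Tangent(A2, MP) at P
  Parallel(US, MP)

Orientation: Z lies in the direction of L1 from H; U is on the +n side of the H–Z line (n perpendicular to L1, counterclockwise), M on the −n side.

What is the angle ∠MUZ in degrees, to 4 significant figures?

86.82°

H is at the origin and Z lies 57.6 along u from H, so Z = 57.6·u = (57.45, 4.118). Tangency of A1 to both parallel lines with radius 3.2 puts U and M at H ± 3.2·n: U = (-0.2288, 3.192), M = (0.2288, -3.192). Then cos ∠MUZ = UM·UZ / (|UM||UZ|), giving 86.82°.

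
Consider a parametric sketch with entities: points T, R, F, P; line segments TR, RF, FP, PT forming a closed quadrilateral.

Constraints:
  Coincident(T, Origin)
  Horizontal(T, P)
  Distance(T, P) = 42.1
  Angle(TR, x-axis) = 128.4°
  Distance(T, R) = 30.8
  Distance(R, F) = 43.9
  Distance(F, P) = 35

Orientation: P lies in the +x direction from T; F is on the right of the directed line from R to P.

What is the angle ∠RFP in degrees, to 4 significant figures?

112.6°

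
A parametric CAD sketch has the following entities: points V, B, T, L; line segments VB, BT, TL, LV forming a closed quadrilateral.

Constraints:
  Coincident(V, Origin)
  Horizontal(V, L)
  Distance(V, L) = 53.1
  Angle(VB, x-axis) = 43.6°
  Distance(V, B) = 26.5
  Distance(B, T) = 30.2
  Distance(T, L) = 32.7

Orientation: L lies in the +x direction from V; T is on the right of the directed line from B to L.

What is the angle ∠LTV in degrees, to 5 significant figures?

131.51°

Checks: |BT| = 30.20 ✓; |TL| = 32.70 ✓.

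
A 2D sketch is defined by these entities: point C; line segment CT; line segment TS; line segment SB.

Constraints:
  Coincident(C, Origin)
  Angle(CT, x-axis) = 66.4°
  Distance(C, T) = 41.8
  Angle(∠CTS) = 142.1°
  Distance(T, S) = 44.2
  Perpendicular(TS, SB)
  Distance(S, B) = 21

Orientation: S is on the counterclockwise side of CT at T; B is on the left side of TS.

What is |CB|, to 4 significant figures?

77.33

∠CTS = 142.1°, so TS runs at 66.4° + (180° − 142.1°) = 104.3° from the x-axis; with |TS| = 44.2, S = T + 44.2·(cos 104.3°, sin 104.3°) = (5.817, 81.13). The perpendicularity gives SB at right angles to TS; with |SB| = 21.0 on the left of TS, B = S + 21.0·(-0.9690, -0.2470) = (-14.53, 75.95). Then |CB| = |B − C| = 77.33.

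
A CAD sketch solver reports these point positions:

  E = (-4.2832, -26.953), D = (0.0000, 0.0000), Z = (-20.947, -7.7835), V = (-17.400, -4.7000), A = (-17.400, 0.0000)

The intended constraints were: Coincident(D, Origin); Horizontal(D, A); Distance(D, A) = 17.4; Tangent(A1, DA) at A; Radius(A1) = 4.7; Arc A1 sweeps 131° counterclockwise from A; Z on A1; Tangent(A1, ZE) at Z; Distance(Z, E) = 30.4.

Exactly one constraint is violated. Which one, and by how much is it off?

Distance(Z, E) = 30.4 — off by 5.00.

D = (0.00, 0.00) ✓; D.y = 0.00, A.y = 0.00 ✓; |DA| = 17.40 ✓; ∠(VA, AD) = 90.00° ✓; |VA| = 4.700 ✓; bearing(V→Z) − bearing(V→A) = 131.0° ✓; |VZ| = 4.700 ✓; ∠(VZ, ZE) = 90.00° ✓; |ZE| = 25.40 ✗.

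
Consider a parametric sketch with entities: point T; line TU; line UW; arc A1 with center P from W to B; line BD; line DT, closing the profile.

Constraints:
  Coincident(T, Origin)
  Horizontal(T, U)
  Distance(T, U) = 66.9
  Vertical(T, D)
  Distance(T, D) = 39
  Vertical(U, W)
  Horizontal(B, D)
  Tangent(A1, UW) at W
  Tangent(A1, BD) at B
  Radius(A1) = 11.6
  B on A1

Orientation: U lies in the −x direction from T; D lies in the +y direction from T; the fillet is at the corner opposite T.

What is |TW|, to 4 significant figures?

72.29

T is at the origin; T and U share the same y with |TU| = 66.9 and U on the −x side, so U = (-66.90, 0.000). T and D share the same x with |TD| = 39.0 and D on the +y side, so D = (0.000, 39.00). The virtual corner opposite T is at (-66.90, 39.00). The tangent condition forces PW to be normal to UW and the tangent condition forces PB to be normal to BD, with radius 11.6, so the center P sits 11.6 in from both sides at P = (-55.30, 27.40). That places the tangent points at W = (-66.90, 27.40) on UW and B = (-55.30, 39.00) on BD. Then |TW| = |W − T| = 72.29.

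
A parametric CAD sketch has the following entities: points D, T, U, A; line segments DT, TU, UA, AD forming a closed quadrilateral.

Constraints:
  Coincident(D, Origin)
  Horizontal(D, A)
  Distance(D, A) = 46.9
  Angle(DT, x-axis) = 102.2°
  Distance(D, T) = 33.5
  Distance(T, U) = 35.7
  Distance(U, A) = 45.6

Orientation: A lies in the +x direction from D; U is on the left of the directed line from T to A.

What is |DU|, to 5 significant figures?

49.665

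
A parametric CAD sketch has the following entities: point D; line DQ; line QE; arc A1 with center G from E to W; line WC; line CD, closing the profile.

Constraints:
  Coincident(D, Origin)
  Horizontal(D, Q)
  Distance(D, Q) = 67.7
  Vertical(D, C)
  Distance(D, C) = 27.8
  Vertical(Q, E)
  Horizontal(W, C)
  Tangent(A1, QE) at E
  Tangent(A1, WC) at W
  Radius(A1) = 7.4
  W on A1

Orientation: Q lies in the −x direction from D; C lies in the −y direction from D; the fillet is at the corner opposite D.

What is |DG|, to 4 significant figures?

63.66

D is at the origin; DQ is horizontal with |DQ| = 67.7 and Q on the −x side, so Q = (-67.70, 0.000). DC is vertical with |DC| = 27.8 and C on the −y side, so C = (0.000, -27.80). The virtual corner opposite D is at (-67.70, -27.80). The tangent condition forces GE to be normal to QE and tangency of A1 to WC means the radius GW is perpendicular to WC, with radius 7.4, so the center G sits 7.4 in from both sides at G = (-60.30, -20.40). Then |DG| = |G − D| = 63.66.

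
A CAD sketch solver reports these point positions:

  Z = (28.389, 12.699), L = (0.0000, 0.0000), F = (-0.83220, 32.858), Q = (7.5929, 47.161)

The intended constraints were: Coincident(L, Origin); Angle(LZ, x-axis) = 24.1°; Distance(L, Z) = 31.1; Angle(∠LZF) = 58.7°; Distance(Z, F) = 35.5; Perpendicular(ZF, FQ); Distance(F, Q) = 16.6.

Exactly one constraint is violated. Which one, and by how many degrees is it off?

Perpendicular(ZF, FQ) — off by 4.10°.

L = (0.00, 0.00) ✓; LZ at 24.10° ✓; |LZ| = 31.10 ✓; ∠LZF = 58.70° ✓; |ZF| = 35.50 ✓; ∠(ZF, FQ) = 85.90° ✗; |FQ| = 16.60 ✓.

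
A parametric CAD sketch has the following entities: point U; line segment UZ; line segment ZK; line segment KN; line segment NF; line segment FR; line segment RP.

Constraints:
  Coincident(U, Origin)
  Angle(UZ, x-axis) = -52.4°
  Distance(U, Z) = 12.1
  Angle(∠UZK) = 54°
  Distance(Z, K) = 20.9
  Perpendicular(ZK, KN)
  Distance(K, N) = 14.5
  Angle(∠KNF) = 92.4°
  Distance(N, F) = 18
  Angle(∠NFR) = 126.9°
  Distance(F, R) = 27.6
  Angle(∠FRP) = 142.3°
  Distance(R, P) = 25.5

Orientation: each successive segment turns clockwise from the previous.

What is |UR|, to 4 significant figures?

26.88

U is at the origin; UZ runs at -52.4° with length 12.1, so Z = (7.383, -9.587). ∠UZK = 54.0° gives ZK at -178.4° from the x-axis; with |ZK| = 20.9, K = (-13.51, -10.17). The perpendicularity gives KN at right angles to ZK, so KN runs at 91.60°; with |KN| = 14.5, N = (-13.91, 4.324). ∠KNF = 92.4° gives NF at 4.000° from the x-axis; with |NF| = 18.0, F = (4.042, 5.580). ∠NFR = 126.9° gives FR at -49.10° from the x-axis; with |FR| = 27.6, R = (22.11, -15.28). Then |UR| = |R − U| = 26.88.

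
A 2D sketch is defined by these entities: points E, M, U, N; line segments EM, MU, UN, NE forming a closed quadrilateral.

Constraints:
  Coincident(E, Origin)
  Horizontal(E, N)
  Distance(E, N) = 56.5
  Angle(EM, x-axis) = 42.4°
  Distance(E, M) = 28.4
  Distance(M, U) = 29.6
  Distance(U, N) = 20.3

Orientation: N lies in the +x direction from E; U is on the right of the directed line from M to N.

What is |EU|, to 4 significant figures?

37.46

E is at the origin; EN is horizontal with |EN| = 56.5 and N in +x, so N = (56.5, 0). EM runs at 42.4° with |EM| = 28.4, so M = (20.97, 19.15). U is determined by |MU| = 29.6 and |UN| = 20.3 together: it lies at the intersection of circle(M, 29.6) and circle(N, 20.3). With |MN| = 40.36, the foot of the radical line on MN is 25.93 from M and the perpendicular offset is √(29.6² − 25.93²) = 14.28. Taking the right-of-MN solution: U = (37.02, -5.720).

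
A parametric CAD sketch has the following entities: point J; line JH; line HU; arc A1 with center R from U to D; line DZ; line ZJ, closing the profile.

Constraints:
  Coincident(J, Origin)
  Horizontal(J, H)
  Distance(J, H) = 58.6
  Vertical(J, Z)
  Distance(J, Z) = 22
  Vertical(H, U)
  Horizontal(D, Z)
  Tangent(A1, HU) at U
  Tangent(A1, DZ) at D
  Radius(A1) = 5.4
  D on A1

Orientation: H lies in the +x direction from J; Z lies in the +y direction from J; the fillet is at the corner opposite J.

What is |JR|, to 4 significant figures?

55.73

J is at the origin; JH is horizontal with |JH| = 58.6 and H on the +x side, so H = (58.60, 0.000). JZ is vertical with |JZ| = 22.0 and Z on the +y side, so Z = (0.000, 22.00). The virtual corner opposite J is at (58.60, 22.00). The tangent condition forces RU to be normal to HU and tangency of A1 to DZ means the radius RD is perpendicular to DZ, with radius 5.4, so the center R sits 5.4 in from both sides at R = (53.20, 16.60). Then |JR| = |R − J| = 55.73.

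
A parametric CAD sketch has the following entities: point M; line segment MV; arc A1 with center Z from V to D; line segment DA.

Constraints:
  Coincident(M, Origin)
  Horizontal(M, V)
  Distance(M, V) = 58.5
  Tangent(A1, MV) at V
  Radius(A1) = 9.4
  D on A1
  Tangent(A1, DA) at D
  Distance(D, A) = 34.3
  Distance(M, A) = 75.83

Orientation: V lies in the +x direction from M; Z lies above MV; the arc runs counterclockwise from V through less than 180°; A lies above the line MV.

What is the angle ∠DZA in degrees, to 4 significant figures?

74.67°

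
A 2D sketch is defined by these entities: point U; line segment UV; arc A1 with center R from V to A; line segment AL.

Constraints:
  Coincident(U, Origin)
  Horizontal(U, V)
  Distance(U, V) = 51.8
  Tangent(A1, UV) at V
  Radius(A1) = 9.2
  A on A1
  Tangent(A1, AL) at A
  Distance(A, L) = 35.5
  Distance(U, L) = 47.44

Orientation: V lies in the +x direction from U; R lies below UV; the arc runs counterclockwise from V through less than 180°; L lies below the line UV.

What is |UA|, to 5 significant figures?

43.756

U is at the origin; UV is horizontal with |UV| = 51.8 and V on the +x side, so V = (51.800, 0.0000). The tangent condition forces RV to be normal to UV, so R = V + (0, -9.2) = (51.800, -9.2000). Since RA ⟂ AL (tangency), |RL| = √(9.2² + 35.5²) = 36.673 regardless of where A sits on A1. So L lies on both circle(U, 47.44) and circle(R, 36.673); the below-UV intersection is L = (28.758, -37.730). A is the foot of the tangent from L: A = (43.422, -5.3998).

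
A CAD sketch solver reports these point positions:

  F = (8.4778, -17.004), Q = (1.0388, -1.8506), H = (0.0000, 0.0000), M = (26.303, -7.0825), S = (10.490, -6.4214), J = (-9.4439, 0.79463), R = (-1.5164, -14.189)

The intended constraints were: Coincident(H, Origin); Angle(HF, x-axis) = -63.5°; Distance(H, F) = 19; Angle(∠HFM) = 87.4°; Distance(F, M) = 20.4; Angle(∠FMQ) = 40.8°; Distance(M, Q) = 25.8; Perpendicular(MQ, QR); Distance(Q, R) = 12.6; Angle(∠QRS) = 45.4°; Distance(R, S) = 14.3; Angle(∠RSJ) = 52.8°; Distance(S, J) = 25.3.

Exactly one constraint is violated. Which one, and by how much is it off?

Distance(S, J) = 25.3 — off by 4.10.

H = (0.00, 0.00) ✓; HF at -63.50° ✓; |HF| = 19.00 ✓; ∠HFM = 87.40° ✓; |FM| = 20.40 ✓; ∠FMQ = 40.80° ✓; |MQ| = 25.80 ✓; ∠(MQ, QR) = 90.00° ✓; |QR| = 12.60 ✓; ∠QRS = 45.40° ✓; |RS| = 14.30 ✓; ∠RSJ = 52.80° ✓; |SJ| = 21.20 ✗.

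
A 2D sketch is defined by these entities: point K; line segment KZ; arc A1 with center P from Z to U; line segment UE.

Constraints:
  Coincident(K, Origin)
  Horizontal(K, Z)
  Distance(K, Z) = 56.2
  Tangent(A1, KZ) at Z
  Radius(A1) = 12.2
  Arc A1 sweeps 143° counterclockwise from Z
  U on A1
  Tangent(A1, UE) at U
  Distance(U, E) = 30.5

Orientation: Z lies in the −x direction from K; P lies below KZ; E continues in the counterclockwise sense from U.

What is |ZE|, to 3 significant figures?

43.7

K is at the origin; K and Z share the same y with |KZ| = 56.2 and Z on the −x side, so Z = (-56.2, 0.00). Since A1 is tangent to KZ there, PZ ⟂ KZ, so P = Z + (0, -12.2) = (-56.2, -12.2). On A1, Z sits at bearing 90° from P; a 143° counterclockwise sweep puts U at bearing 233°, so U = P + 12.2·(cos 233°, sin 233°) = (-63.5, -21.9). The tangent condition forces PU to be normal to UE, so UE runs along (−sin 233°, cos 233°); with |UE| = 30.5, E = (-39.2, -40.3). Then |ZE| = |E − Z| = 43.7.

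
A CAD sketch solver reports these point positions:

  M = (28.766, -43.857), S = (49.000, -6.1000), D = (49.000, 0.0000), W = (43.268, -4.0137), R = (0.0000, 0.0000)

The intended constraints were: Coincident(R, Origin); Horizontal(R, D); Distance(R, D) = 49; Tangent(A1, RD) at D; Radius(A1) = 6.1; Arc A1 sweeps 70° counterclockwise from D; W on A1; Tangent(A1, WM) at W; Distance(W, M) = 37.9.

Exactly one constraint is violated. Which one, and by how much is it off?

Distance(W, M) = 37.9 — off by 4.50.

R = (0.00, 0.00) ✓; R.y = 0.00, D.y = 0.00 ✓; |RD| = 49.00 ✓; ∠(SD, DR) = 90.00° ✓; |SD| = 6.100 ✓; bearing(S→W) − bearing(S→D) = 70.00° ✓; |SW| = 6.100 ✓; ∠(SW, WM) = 90.00° ✓; |WM| = 42.40 ✗.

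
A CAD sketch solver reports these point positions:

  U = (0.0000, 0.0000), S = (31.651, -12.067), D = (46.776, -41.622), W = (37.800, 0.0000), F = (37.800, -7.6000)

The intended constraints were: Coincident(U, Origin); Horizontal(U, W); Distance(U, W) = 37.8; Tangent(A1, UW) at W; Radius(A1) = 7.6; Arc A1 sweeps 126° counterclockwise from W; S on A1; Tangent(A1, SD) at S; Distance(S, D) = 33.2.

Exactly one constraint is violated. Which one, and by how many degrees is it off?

Tangent(A1, SD) at S — off by 8.90°.

U = (0.00, 0.00) ✓; U.y = 0.00, W.y = 0.00 ✓; |UW| = 37.80 ✓; ∠(FW, WU) = 90.00° ✓; |FW| = 7.600 ✓; bearing(F→S) − bearing(F→W) = 126.0° ✓; |FS| = 7.600 ✓; ∠(FS, SD) = 98.90° ✗; |SD| = 33.20 ✓.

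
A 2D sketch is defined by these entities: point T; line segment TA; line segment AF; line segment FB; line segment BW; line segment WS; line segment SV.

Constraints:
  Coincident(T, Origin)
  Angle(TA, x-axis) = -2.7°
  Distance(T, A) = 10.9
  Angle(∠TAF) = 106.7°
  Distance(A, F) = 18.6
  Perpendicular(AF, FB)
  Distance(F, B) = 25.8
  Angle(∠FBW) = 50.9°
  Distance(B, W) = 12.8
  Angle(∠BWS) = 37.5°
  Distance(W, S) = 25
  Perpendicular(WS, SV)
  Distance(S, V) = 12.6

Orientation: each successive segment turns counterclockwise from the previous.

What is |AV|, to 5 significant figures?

45.514

T is at the origin; TA runs at -2.7° with length 10.9, so A = (10.888, -0.51346). ∠TAF = 106.7° gives AF at 70.600° from the x-axis; with |AF| = 18.6, F = (17.066, 17.030). AF ⟂ FB, so FB runs at 160.60°; with |FB| = 25.8, B = (-7.2690, 25.600). ∠FBW = 50.9° gives BW at -70.300° from the x-axis; with |BW| = 12.8, W = (-2.9542, 13.549). ∠BWS = 37.5° gives WS at 72.200° from the x-axis; with |WS| = 25.0, S = (4.6882, 37.353). WS is perpendicular to SV, so SV runs at 162.20°; with |SV| = 12.6, V = (-7.3087, 41.204). Then |AV| = |V − A| = 45.514.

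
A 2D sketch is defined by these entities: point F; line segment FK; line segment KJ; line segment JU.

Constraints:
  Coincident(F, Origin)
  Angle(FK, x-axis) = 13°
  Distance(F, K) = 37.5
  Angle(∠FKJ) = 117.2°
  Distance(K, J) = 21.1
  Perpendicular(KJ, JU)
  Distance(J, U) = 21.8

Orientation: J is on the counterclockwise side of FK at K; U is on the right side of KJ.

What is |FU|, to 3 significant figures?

67.1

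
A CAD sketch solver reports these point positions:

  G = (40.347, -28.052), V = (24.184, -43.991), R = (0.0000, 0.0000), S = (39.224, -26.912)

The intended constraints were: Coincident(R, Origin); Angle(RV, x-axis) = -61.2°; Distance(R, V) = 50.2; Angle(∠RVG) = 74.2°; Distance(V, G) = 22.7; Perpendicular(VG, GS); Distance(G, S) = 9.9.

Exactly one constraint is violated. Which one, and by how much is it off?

Distance(G, S) = 9.9 — off by 8.30.

R = (0.00, 0.00) ✓; RV at -61.20° ✓; |RV| = 50.20 ✓; ∠RVG = 74.20° ✓; |VG| = 22.70 ✓; ∠(VG, GS) = 89.97° ✓; |GS| = 1.600 ✗.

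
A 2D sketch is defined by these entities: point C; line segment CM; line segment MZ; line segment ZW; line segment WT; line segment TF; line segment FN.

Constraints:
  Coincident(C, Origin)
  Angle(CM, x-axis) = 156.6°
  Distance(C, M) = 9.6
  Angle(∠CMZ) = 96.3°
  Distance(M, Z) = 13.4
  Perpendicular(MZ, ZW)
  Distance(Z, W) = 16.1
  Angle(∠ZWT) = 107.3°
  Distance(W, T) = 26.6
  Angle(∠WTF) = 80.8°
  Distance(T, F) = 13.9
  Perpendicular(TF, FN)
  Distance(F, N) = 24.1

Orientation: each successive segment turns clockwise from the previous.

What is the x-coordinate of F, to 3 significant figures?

-3.12

C is at the origin; CM runs at 156.6° with length 9.6, so M = (-8.81, 3.81). ∠CMZ = 96.3° gives MZ at 72.9° from the x-axis; with |MZ| = 13.4, Z = (-4.87, 16.6). MZ ⟂ ZW, so ZW runs at -17.1°; with |ZW| = 16.1, W = (10.5, 11.9). ∠ZWT = 107.3° gives WT at -89.8° from the x-axis; with |WT| = 26.6, T = (10.6, -14.7). ∠WTF = 80.8° gives TF at 171° from the x-axis; with |TF| = 13.9, F = (-3.12, -12.5). So F.x = -3.12.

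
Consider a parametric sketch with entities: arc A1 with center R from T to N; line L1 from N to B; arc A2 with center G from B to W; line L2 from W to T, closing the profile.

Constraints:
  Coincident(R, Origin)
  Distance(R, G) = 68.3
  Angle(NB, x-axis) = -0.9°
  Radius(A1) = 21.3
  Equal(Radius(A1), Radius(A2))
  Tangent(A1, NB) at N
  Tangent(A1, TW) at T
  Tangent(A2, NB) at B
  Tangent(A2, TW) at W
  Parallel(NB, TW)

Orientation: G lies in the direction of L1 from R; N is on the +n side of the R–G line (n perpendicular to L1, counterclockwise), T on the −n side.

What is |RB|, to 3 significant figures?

71.5

The slot axis is L1's direction at -0.9°, so u = (cos -0.9°, sin -0.9°) = (1.00, -0.0157) and n = (−sin -0.9°, cos -0.9°) = (0.0157, 1.00). R is at the origin and G lies 68.3 along u from R, so G = 68.3·u = (68.3, -1.07). Tangency of A1 to both parallel lines with radius 21.3 puts N and T at R ± 21.3·n: N = (0.335, 21.3), T = (-0.335, -21.3). Equal radii place B and W the same way about G: B = G + 21.3·n = (68.6, 20.2), W = G − 21.3·n = (68.0, -22.4). Then |RB| = |B − R| = 71.5.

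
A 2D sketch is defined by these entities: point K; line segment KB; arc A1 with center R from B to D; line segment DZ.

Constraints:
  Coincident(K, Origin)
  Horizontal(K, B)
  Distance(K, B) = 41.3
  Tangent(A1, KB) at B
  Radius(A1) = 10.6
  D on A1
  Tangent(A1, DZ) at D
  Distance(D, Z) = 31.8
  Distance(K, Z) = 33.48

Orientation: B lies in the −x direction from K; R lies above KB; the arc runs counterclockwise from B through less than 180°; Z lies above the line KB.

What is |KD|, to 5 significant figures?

32.973

Checks: |KB| = 41.30 ✓; |RD| = 10.60 ✓; ∠(RD, DZ) = 90.00° ✓; |DZ| = 31.80 ✓; |KZ| = 33.48 ✓.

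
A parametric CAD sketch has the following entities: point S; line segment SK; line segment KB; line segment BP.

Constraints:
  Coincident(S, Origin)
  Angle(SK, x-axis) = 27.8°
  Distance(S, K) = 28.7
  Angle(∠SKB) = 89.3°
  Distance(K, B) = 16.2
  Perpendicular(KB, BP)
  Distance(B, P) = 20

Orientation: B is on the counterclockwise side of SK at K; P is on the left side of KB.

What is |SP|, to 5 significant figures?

18.079

∠SKB = 89.3°, so KB runs at 27.8° + (180° − 89.3°) = 118.50° from the x-axis; with |KB| = 16.2, B = K + 16.2·(cos 118.50°, sin 118.50°) = (17.658, 27.622). The perpendicularity gives BP at right angles to KB; with |BP| = 20.0 on the left of KB, P = B + 20.0·(-0.87882, -0.47716) = (0.081160, 18.079). Then |SP| = |P − S| = 18.079.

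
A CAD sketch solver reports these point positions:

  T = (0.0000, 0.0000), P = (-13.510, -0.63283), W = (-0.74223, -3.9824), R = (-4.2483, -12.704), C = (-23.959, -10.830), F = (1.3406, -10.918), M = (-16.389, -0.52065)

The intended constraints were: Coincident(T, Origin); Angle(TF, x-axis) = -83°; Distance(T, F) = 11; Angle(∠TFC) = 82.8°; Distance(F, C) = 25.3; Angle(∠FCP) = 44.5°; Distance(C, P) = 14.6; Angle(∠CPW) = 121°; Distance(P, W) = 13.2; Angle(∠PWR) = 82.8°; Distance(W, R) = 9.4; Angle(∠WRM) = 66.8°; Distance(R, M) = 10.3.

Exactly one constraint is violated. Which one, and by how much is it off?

Distance(R, M) = 10.3 — off by 6.90.

T = (0.00, 0.00) ✓; TF at -83.00° ✓; |TF| = 11.00 ✓; ∠TFC = 82.80° ✓; |FC| = 25.30 ✓; ∠FCP = 44.50° ✓; |CP| = 14.60 ✓; ∠CPW = 121.0° ✓; |PW| = 13.20 ✓; ∠PWR = 82.80° ✓; |WR| = 9.400 ✓; ∠WRM = 66.80° ✓; |RM| = 17.20 ✗.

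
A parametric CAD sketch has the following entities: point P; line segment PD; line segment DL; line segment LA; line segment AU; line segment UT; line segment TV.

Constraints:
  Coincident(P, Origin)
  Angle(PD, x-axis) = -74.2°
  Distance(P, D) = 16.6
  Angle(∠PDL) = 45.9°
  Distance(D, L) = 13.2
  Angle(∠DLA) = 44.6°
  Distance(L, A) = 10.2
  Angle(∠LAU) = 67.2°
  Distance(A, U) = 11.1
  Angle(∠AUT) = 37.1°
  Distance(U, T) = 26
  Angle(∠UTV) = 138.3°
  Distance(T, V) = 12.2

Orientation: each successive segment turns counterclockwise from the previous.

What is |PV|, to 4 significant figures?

18.99

P is at the origin; PD runs at -74.2° with length 16.6, so D = (4.520, -15.97). ∠PDL = 45.9° gives DL at 59.90° from the x-axis; with |DL| = 13.2, L = (11.14, -4.553). ∠DLA = 44.6° gives LA at -164.7° from the x-axis; with |LA| = 10.2, A = (1.301, -7.244). ∠LAU = 67.2° gives AU at -51.90° from the x-axis; with |AU| = 11.1, U = (8.150, -15.98). ∠AUT = 37.1° gives UT at 91.00° from the x-axis; with |UT| = 26.0, T = (7.697, 10.02). ∠UTV = 138.3° gives TV at 132.7° from the x-axis; with |TV| = 12.2, V = (-0.5769, 18.98). Then |PV| = |V − P| = 18.99.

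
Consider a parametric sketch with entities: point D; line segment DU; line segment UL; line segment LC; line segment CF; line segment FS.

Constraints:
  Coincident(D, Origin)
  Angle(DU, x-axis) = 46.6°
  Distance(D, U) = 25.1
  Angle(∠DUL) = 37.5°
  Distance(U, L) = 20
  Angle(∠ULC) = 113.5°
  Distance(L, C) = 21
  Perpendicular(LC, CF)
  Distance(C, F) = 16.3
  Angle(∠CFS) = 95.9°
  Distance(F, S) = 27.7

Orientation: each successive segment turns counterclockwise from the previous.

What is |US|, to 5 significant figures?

1.6344

The perpendicularity gives CF at right angles to LC, so CF runs at -14.400°; with |CF| = 16.3, F = (8.0630, -9.3200). ∠CFS = 95.9° gives FS at 69.700° from the x-axis; with |FS| = 27.7, S = (17.673, 16.659). Then |US| = |S − U| = 1.6344.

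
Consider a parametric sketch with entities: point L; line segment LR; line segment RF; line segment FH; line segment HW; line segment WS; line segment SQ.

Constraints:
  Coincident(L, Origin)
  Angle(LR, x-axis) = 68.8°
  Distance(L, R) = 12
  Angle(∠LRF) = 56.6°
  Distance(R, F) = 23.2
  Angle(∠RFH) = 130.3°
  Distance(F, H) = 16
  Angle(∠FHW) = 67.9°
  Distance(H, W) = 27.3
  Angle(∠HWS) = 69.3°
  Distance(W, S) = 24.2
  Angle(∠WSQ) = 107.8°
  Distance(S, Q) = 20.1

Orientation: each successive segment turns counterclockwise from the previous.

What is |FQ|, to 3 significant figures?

10.0

L is at the origin; LR runs at 68.8° with length 12.0, so R = (4.34, 11.2). ∠LRF = 56.6° gives RF at -168° from the x-axis; with |RF| = 23.2, F = (-18.3, 6.29). ∠RFH = 130.3° gives FH at -118° from the x-axis; with |FH| = 16.0, H = (-25.9, -7.83). ∠FHW = 67.9° gives HW at -6.00° from the x-axis; with |HW| = 27.3, W = (1.28, -10.7). ∠HWS = 69.3° gives WS at 105° from the x-axis; with |WS| = 24.2, S = (-4.86, 12.7). ∠WSQ = 107.8° gives SQ at 177° from the x-axis; with |SQ| = 20.1, Q = (-24.9, 13.8). Then |FQ| = |Q − F| = 10.0.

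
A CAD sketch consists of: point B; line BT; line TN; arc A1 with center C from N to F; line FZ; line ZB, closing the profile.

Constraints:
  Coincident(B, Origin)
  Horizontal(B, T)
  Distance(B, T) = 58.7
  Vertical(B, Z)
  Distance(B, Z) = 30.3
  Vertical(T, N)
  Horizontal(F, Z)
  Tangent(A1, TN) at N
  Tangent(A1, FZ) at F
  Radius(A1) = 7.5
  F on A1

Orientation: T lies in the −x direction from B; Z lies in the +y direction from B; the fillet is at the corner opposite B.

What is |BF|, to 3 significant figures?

59.5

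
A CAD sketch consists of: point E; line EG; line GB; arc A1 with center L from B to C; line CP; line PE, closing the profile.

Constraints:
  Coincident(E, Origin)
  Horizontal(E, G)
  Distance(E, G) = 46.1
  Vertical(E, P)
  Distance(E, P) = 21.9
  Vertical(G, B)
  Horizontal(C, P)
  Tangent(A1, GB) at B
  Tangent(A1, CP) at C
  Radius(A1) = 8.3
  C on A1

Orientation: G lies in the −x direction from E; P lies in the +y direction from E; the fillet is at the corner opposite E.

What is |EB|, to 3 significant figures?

48.1

The virtual corner opposite E is at (-46.1, 21.9). A1 meets GB tangentially, so LB is at right angles to GB and since A1 is tangent to CP there, LC ⟂ CP, with radius 8.3, so the center L sits 8.3 in from both sides at L = (-37.8, 13.6). That places the tangent points at B = (-46.1, 13.6) on GB and C = (-37.8, 21.9) on CP. Then |EB| = |B − E| = 48.1.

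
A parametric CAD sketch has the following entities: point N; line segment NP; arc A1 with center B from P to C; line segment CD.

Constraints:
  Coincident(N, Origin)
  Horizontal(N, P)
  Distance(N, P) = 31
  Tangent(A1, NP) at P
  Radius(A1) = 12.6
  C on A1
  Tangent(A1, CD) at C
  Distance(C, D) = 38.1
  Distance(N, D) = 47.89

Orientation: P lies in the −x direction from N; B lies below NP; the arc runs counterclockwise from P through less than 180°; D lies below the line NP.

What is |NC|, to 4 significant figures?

45.00

N is at the origin; N and P share the same y with |NP| = 31.0 and P on the −x side, so P = (-31.00, 0.000). Tangency of A1 to NP means the radius BP is perpendicular to NP, so B = P + (0, -12.6) = (-31.00, -12.60). Since BC ⟂ CD (tangency), |BD| = √(12.6² + 38.1²) = 40.13 regardless of where C sits on A1. So D lies on both circle(N, 47.89) and circle(B, 40.13); the below-NP intersection is D = (-10.05, -46.82). C is the foot of the tangent from D: C = (-39.14, -22.22).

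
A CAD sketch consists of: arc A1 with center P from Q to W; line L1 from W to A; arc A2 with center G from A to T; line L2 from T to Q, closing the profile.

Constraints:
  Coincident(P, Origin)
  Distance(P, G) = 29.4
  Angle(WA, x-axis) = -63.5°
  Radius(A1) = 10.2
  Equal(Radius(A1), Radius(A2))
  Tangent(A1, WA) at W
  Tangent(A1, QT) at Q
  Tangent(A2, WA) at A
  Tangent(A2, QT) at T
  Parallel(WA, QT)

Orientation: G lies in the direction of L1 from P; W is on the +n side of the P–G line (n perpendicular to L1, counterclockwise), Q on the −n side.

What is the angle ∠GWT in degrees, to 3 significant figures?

15.6°

Tangency of A1 to both parallel lines with radius 10.2 puts W and Q at P ± 10.2·n: W = (9.13, 4.55), Q = (-9.13, -4.55). Equal radii place A and T the same way about G: A = G + 10.2·n = (22.2, -21.8), T = G − 10.2·n = (3.99, -30.9). Then cos ∠GWT = WG·WT / (|WG||WT|), giving 15.6°.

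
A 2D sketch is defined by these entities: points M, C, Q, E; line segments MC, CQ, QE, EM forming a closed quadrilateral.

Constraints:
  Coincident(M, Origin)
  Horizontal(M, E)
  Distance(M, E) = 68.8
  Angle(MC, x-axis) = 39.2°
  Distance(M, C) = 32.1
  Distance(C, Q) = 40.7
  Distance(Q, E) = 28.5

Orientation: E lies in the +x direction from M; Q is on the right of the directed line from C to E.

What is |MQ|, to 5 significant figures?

47.248

M is at the origin; M and E share the same y with |ME| = 68.8 and E in +x, so E = (68.8, 0). MC runs at 39.2° with |MC| = 32.1, so C = (24.876, 20.288). Q is determined by |CQ| = 40.7 and |QE| = 28.5 together: it lies at the intersection of circle(C, 40.7) and circle(E, 28.5). With |CE| = 48.383, the foot of the radical line on CE is 32.916 from C and the perpendicular offset is √(40.7² − 32.916²) = 23.938. Taking the right-of-CE solution: Q = (44.721, -15.246).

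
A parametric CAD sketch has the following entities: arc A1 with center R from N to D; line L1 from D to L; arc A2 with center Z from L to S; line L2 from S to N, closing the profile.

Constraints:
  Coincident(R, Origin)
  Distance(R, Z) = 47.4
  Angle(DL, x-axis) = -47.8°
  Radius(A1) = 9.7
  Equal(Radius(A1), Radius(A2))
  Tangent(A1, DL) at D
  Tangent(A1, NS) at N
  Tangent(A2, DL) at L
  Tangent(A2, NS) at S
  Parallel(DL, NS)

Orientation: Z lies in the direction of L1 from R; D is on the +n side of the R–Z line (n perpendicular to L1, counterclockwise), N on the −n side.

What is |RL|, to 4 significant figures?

48.38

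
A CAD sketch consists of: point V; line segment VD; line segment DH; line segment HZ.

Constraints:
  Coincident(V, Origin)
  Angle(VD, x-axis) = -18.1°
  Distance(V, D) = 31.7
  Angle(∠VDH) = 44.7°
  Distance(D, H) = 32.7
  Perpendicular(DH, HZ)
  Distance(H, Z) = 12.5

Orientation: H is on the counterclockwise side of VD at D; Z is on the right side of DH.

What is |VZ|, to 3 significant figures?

36.3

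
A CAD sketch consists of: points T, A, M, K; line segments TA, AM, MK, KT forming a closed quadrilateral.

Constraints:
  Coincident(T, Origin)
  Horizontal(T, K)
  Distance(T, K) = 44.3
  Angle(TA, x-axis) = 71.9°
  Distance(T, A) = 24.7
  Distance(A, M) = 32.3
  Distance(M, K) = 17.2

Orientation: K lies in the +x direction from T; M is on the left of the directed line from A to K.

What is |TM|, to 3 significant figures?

42.5

T is at the origin; TK is horizontal with |TK| = 44.3 and K in +x, so K = (44.3, 0). TA runs at 71.9° with |TA| = 24.7, so A = (7.67, 23.5). M is determined by |AM| = 32.3 and |MK| = 17.2 together: it lies at the intersection of circle(A, 32.3) and circle(K, 17.2). With |AK| = 43.5, the foot of the radical line on AK is 30.3 from A and the perpendicular offset is √(32.3² − 30.3²) = 11.1. Taking the left-of-AK solution: M = (39.2, 16.4).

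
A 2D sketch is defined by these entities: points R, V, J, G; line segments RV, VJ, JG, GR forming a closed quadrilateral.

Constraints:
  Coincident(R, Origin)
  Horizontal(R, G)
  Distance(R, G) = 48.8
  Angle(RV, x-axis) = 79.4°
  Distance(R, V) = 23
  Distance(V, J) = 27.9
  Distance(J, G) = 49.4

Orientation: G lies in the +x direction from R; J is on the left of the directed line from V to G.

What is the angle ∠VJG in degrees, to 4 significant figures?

74.83°

Checks: |VJ| = 27.90 ✓; |JG| = 49.40 ✓.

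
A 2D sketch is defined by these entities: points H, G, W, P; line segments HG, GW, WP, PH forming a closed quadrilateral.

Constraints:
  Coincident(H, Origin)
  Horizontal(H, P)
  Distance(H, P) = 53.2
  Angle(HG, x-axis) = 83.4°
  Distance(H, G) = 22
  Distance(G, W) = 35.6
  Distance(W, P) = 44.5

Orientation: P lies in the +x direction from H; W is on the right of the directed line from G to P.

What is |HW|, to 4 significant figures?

16.63

Checks: |GW| = 35.60 ✓; |WP| = 44.50 ✓.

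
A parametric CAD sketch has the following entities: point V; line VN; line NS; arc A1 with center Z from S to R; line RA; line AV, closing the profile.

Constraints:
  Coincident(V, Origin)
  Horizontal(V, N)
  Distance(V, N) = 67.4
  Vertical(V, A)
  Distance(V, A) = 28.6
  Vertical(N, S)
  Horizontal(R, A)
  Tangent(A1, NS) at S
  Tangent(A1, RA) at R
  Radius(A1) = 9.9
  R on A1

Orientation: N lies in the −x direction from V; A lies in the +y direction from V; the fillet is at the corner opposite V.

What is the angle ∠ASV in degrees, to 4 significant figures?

23.86°

V is at the origin; VN is horizontal with |VN| = 67.4 and N on the −x side, so N = (-67.40, 0.000). VA is vertical with |VA| = 28.6 and A on the +y side, so A = (0.000, 28.60). The virtual corner opposite V is at (-67.40, 28.60). The tangent condition forces ZS to be normal to NS and since A1 is tangent to RA there, ZR ⟂ RA, with radius 9.9, so the center Z sits 9.9 in from both sides at Z = (-57.50, 18.70). That places the tangent points at S = (-67.40, 18.70) on NS and R = (-57.50, 28.60) on RA. Then cos ∠ASV = SA·SV / (|SA||SV|), giving 23.86°.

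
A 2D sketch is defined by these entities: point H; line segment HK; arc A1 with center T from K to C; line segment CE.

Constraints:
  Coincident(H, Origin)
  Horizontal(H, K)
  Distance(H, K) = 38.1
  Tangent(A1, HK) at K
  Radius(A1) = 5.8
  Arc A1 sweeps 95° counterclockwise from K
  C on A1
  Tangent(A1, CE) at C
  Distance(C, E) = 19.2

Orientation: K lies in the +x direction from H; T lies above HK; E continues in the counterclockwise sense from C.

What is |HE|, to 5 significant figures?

49.275

H is at the origin; H and K share the same y with |HK| = 38.1 and K on the +x side, so K = (38.100, 0.0000). The tangent condition forces TK to be normal to HK, so T = K + (0, 5.8) = (38.100, 5.8000). On A1, K sits at bearing -90° from T; a 95° counterclockwise sweep puts C at bearing 5°, so C = T + 5.8·(cos 5°, sin 5°) = (43.878, 6.3055). A1 meets CE tangentially, so TC is at right angles to CE, so CE runs along (−sin 5°, cos 5°); with |CE| = 19.2, E = (42.205, 25.432). Then |HE| = |E − H| = 49.275.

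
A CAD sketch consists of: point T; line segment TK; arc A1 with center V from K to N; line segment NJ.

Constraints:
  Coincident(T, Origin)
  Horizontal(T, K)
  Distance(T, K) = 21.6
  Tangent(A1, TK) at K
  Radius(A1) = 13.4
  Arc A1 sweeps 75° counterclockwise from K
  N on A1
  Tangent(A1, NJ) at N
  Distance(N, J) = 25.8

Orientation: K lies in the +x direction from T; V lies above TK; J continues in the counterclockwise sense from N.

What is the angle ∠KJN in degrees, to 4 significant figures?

14.38°

T is at the origin; TK is horizontal with |TK| = 21.6 and K on the +x side, so K = (21.60, 0.000). Since A1 is tangent to TK there, VK ⟂ TK, so V = K + (0, 13.4) = (21.60, 13.40). On A1, K sits at bearing -90° from V; a 75° counterclockwise sweep puts N at bearing -15°, so N = V + 13.4·(cos -15°, sin -15°) = (34.54, 9.932). Since A1 is tangent to NJ there, VN ⟂ NJ, so NJ runs along (−sin -15°, cos -15°); with |NJ| = 25.8, J = (41.22, 34.85). Then cos ∠KJN = JK·JN / (|JK||JN|), giving 14.38°.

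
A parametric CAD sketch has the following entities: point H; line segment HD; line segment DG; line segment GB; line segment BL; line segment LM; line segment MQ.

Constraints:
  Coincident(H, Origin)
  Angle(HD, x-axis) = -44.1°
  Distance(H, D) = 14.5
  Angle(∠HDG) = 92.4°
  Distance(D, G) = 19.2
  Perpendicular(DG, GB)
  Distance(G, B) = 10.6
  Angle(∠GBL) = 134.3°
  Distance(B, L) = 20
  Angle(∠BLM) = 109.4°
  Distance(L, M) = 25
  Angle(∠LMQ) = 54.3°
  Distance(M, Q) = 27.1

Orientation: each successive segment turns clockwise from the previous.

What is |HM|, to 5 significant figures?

16.948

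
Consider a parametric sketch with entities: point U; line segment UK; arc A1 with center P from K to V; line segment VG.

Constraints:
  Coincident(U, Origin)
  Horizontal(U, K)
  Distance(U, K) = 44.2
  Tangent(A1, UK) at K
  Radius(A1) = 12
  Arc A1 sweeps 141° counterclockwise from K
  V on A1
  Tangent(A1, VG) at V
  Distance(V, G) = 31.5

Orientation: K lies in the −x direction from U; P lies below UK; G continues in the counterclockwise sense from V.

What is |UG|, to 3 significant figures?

49.4

U is at the origin; U and K share the same y with |UK| = 44.2 and K on the −x side, so K = (-44.2, 0.00). Since A1 is tangent to UK there, PK ⟂ UK, so P = K + (0, -12) = (-44.2, -12.0). On A1, K sits at bearing 90° from P; a 141° counterclockwise sweep puts V at bearing 231°, so V = P + 12.0·(cos 231°, sin 231°) = (-51.8, -21.3). Tangency of A1 to VG means the radius PV is perpendicular to VG, so VG runs along (−sin 231°, cos 231°); with |VG| = 31.5, G = (-27.3, -41.1). Then |UG| = |G − U| = 49.4.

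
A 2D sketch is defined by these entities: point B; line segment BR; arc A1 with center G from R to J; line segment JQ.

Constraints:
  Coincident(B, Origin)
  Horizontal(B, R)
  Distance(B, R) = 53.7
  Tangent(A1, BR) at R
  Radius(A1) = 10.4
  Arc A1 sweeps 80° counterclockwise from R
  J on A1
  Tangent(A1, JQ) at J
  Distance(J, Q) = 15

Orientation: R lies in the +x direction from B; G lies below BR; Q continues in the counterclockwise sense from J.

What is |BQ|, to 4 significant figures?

47.06

On A1, R sits at bearing 90° from G; an 80° counterclockwise sweep puts J at bearing 170°, so J = G + 10.4·(cos 170°, sin 170°) = (43.46, -8.594). Since A1 is tangent to JQ there, GJ ⟂ JQ, so JQ runs along (−sin 170°, cos 170°); with |JQ| = 15.0, Q = (40.85, -23.37). Then |BQ| = |Q − B| = 47.06.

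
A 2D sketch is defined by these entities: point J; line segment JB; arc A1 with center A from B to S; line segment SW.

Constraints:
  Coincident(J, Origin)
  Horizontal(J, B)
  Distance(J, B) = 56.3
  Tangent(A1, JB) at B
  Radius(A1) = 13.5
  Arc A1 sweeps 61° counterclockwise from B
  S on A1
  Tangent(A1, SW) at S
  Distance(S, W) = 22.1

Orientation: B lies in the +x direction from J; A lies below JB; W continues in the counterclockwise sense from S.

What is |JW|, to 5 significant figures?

42.800

On A1, B sits at bearing 90° from A; a 61° counterclockwise sweep puts S at bearing 151°, so S = A + 13.5·(cos 151°, sin 151°) = (44.493, -6.9551). Tangency of A1 to SW means the radius AS is perpendicular to SW, so SW runs along (−sin 151°, cos 151°); with |SW| = 22.1, W = (33.778, -26.284). Then |JW| = |W − J| = 42.800.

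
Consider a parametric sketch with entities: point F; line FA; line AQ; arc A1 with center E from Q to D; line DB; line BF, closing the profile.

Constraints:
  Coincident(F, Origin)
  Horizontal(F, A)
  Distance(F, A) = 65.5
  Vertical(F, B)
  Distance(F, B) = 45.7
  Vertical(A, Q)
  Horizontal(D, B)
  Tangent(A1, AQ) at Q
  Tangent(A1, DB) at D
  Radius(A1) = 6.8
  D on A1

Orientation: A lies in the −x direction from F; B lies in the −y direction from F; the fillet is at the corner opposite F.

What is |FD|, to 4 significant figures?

74.39

F is at the origin; FA is horizontal with |FA| = 65.5 and A on the −x side, so A = (-65.50, 0.000). F and B share the same x with |FB| = 45.7 and B on the −y side, so B = (0.000, -45.70). The virtual corner opposite F is at (-65.50, -45.70). Tangency of A1 to AQ means the radius EQ is perpendicular to AQ and tangency of A1 to DB means the radius ED is perpendicular to DB, with radius 6.8, so the center E sits 6.8 in from both sides at E = (-58.70, -38.90). That places the tangent points at Q = (-65.50, -38.90) on AQ and D = (-58.70, -45.70) on DB. Then |FD| = |D − F| = 74.39.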